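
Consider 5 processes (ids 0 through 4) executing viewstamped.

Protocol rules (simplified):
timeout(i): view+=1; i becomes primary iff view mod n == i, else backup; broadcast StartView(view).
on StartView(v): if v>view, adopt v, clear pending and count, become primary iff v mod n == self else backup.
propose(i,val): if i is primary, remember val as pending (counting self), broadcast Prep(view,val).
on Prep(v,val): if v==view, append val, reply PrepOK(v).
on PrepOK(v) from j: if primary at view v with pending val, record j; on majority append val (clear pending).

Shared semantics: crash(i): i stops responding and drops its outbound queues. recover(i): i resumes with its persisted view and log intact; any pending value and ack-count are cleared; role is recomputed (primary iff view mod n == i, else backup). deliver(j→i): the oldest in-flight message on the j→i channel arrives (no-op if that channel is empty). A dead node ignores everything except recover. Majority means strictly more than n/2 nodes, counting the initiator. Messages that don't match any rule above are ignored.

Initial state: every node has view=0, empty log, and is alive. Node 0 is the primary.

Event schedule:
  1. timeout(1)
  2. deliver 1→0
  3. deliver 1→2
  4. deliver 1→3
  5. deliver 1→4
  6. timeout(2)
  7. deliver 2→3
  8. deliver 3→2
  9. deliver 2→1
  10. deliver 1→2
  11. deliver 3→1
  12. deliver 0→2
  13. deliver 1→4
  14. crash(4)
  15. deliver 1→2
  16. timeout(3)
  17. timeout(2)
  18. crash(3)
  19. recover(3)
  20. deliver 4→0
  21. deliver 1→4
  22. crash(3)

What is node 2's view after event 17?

after 1 — timeout(1): n1:prim/v1/[-]
after 2 — deliver 1→0: n0:back/v1/[-]
after 3 — deliver 1→2: n2:back/v1/[-]
after 4 — deliver 1→3: n3:back/v1/[-]
after 5 — deliver 1→4: n4:back/v1/[-]
after 6 — timeout(2): n2:prim/v2/[-]
after 7 — deliver 2→3: n3:back/v2/[-]
after 8 — deliver 3→2: ·
after 9 — deliver 2→1: n1:back/v2/[-]
after 10 — deliver 1→2: ·
after 11 — deliver 3→1: ·
after 12 — deliver 0→2: ·
after 13 — deliver 1→4: ·
after 14 — crash(4): n4:✗back/v1/[-]
after 15 — deliver 1→2: ·
after 16 — timeout(3): n3:prim/v3/[-]
after 17 — timeout(2): n2:back/v3/[-]

3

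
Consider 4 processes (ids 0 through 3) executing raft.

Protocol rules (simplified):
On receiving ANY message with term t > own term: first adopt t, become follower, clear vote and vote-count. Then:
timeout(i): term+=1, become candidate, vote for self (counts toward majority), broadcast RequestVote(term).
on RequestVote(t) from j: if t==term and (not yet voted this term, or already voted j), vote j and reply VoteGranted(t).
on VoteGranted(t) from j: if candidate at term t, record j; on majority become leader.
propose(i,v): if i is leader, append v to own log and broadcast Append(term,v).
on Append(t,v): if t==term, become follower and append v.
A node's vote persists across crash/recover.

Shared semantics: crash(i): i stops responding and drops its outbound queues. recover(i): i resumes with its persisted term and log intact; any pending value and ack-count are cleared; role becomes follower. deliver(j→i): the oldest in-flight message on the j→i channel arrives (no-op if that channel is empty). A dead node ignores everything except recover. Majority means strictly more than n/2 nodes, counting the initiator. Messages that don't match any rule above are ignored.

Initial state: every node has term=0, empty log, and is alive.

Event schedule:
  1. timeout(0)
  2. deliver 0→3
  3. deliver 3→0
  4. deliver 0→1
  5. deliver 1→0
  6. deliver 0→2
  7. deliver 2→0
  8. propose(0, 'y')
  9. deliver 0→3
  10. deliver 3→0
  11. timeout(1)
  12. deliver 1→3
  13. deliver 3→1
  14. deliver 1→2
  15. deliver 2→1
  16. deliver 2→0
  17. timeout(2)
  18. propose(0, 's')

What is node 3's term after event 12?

after 1 — timeout(0): n0:cand/t1/[-]
after 2 — deliver 0→3: n3:foll/t1/[-]
after 3 — deliver 3→0: ·
after 4 — deliver 0→1: n1:foll/t1/[-]
after 5 — deliver 1→0: n0:lead/t1/[-]
after 6 — deliver 0→2: n2:foll/t1/[-]
after 7 — deliver 2→0: ·
after 8 — propose(0,'y'): n0:lead/t1/[y]
after 9 — deliver 0→3: n3:foll/t1/[y]
after 10 — deliver 3→0: ·
after 11 — timeout(1): n1:cand/t2/[-]
after 12 — deliver 1→3: n3:foll/t2/[y]

2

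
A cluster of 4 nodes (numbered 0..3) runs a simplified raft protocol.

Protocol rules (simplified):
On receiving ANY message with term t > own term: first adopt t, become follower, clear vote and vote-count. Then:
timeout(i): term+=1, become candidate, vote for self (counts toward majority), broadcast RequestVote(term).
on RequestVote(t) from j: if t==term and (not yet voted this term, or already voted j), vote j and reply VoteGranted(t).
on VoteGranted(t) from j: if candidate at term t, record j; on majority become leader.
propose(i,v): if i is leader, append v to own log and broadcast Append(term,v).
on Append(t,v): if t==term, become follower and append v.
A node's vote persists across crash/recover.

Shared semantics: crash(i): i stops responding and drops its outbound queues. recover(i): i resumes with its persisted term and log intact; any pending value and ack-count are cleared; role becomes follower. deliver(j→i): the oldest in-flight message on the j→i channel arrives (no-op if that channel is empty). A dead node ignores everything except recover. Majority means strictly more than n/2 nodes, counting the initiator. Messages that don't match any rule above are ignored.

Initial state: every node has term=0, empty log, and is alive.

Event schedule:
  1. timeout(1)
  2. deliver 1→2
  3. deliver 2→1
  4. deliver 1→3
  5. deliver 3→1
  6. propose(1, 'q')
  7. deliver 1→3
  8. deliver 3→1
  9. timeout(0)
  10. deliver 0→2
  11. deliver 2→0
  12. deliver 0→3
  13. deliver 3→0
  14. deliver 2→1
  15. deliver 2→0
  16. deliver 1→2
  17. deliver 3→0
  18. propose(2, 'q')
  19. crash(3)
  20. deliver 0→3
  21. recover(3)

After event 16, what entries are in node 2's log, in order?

e1 timeout(1): 1[cand,t=1,-]
e2 deliver 1→2: 2[foll,t=1,-]
e3 deliver 2→1: ·
e4 deliver 1→3: 3[foll,t=1,-]
e5 deliver 3→1: 1[lead,t=1,-]
e6 propose(1,'q'): 1[lead,t=1,q]
e7 deliver 1→3: 3[foll,t=1,q]
e8 deliver 3→1: ·
e9 timeout(0): 0[cand,t=1,-]
e10 deliver 0→2: ·
e11 deliver 2→0: ·
e12 deliver 0→3: ·
e13 deliver 3→0: ·
e14 deliver 2→1: ·
e15 deliver 2→0: ·
e16 deliver 1→2: 2[foll,t=1,q]

q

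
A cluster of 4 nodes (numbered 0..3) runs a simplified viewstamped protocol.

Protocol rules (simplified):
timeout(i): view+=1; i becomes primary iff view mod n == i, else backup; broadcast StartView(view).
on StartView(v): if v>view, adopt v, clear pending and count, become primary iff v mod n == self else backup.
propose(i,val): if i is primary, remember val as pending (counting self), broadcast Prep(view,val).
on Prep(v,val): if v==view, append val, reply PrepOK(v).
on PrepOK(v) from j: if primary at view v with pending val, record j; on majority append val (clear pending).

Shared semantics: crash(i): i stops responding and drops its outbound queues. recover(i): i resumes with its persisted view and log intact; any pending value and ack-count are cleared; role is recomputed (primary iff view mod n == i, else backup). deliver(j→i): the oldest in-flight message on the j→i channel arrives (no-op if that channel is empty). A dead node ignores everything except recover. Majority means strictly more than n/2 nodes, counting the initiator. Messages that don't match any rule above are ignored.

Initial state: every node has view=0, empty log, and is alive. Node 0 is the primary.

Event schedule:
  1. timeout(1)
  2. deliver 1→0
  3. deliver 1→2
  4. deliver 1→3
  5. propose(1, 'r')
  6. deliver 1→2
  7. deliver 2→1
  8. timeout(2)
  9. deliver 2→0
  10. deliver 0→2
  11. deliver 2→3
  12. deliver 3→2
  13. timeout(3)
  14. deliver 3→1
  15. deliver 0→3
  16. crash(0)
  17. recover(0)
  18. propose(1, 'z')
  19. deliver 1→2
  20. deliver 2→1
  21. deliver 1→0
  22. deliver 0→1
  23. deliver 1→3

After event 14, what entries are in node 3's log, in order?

after 1 — timeout(1): n1:prim/v1/[-]
after 2 — deliver 1→0: n0:back/v1/[-]
after 3 — deliver 1→2: n2:back/v1/[-]
after 4 — deliver 1→3: n3:back/v1/[-]
after 5 — propose(1,'r'): ·
after 6 — deliver 1→2: n2:back/v1/[r]
after 7 — deliver 2→1: ·
after 8 — timeout(2): n2:prim/v2/[r]
after 9 — deliver 2→0: n0:back/v2/[-]
after 10 — deliver 0→2: ·
after 11 — deliver 2→3: n3:back/v2/[-]
after 12 — deliver 3→2: ·
after 13 — timeout(3): n3:prim/v3/[-]
after 14 — deliver 3→1: n1:back/v3/[-]

empty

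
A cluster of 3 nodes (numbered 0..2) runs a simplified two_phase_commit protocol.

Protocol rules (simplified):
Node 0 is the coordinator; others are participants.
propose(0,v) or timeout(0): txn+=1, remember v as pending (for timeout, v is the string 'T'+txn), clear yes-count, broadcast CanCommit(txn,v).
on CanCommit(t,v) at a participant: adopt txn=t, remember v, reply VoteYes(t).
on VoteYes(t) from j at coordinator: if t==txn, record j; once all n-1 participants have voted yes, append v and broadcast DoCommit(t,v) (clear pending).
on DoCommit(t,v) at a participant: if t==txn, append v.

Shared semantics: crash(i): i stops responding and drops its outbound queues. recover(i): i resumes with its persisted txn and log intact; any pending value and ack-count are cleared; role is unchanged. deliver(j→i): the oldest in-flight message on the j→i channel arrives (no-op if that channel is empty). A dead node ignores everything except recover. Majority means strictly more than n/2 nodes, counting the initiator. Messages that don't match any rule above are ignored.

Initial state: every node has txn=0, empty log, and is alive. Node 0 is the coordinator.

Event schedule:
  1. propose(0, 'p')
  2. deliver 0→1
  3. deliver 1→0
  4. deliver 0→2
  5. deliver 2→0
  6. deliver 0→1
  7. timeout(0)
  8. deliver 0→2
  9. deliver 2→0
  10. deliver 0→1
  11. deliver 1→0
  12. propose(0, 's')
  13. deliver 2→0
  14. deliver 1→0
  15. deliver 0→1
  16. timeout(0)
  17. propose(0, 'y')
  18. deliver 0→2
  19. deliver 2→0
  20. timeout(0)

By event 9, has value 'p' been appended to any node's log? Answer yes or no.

yes

step 1 propose(0,'p'): 0={coor,t=1,log=-}
step 2 deliver 0→1: 1={part,t=1,log=-}
step 3 deliver 1→0: —
step 4 deliver 0→2: 2={part,t=1,log=-}
step 5 deliver 2→0: 0={coor,t=1,log=p}
step 6 deliver 0→1: 1={part,t=1,log=p}
step 7 timeout(0): 0={coor,t=2,log=p}
step 8 deliver 0→2: 2={part,t=1,log=p}
step 9 deliver 2→0: —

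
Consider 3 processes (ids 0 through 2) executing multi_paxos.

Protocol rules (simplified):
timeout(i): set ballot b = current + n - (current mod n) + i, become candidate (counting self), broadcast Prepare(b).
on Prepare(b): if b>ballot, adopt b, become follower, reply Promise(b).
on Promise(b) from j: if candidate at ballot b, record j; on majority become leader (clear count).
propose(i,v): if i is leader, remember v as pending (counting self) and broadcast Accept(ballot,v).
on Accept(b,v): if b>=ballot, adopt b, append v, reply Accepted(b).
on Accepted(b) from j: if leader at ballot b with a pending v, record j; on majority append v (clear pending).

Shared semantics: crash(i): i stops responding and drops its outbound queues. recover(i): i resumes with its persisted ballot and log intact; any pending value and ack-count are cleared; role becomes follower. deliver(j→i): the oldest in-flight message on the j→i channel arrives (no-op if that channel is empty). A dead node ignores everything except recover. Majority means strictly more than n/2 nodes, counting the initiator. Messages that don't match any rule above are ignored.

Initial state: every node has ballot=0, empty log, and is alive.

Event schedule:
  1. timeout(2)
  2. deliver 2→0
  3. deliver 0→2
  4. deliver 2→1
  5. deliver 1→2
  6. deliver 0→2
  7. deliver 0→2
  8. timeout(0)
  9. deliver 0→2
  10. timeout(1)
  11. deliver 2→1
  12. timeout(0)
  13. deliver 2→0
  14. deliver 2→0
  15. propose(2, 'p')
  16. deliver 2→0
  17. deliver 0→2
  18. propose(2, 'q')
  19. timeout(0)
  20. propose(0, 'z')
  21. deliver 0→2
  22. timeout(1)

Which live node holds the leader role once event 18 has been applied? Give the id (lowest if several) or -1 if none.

[1] timeout(2) → N2(cand b5 [-])
[2] deliver 2→0 → N0(foll b5 [-])
[3] deliver 0→2 → N2(lead b5 [-])
[4] deliver 2→1 → N1(foll b5 [-])
[5] deliver 1→2 → ∅
[6] deliver 0→2 → ∅
[7] deliver 0→2 → ∅
[8] timeout(0) → N0(cand b6 [-])
[9] deliver 0→2 → N2(foll b6 [-])
[10] timeout(1) → N1(cand b7 [-])
[11] deliver 2→1 → ∅
[12] timeout(0) → N0(cand b9 [-])
[13] deliver 2→0 → ∅
[14] deliver 2→0 → ∅
[15] propose(2,'p') → ∅
[16] deliver 2→0 → ∅
[17] deliver 0→2 → N2(foll b9 [-])
[18] propose(2,'q') → ∅

-1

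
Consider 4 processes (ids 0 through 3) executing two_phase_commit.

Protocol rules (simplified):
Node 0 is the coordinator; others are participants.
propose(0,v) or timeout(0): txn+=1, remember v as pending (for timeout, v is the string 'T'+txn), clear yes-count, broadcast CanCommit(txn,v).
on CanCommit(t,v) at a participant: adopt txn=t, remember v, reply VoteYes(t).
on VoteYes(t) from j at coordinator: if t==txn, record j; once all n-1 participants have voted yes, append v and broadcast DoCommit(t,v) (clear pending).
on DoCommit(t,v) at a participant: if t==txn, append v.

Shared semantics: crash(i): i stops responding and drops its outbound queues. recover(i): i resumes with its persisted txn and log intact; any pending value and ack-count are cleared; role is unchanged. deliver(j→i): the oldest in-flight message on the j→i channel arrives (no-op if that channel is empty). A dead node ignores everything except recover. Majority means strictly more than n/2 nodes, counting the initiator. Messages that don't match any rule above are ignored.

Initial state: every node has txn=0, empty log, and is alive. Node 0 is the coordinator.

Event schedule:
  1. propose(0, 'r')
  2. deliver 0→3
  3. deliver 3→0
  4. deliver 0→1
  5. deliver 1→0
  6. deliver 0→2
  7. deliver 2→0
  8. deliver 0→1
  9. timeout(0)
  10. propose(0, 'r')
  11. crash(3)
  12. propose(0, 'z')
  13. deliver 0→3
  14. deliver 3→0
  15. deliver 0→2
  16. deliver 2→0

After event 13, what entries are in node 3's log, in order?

e1 propose(0,'r'): 0[coor,t=1,-]
e2 deliver 0→3: 3[part,t=1,-]
e3 deliver 3→0: ·
e4 deliver 0→1: 1[part,t=1,-]
e5 deliver 1→0: ·
e6 deliver 0→2: 2[part,t=1,-]
e7 deliver 2→0: 0[coor,t=1,r]
e8 deliver 0→1: 1[part,t=1,r]
e9 timeout(0): 0[coor,t=2,r]
e10 propose(0,'r'): 0[coor,t=3,r]
e11 crash(3): 3[✗part,t=1,-]
e12 propose(0,'z'): 0[coor,t=4,r]
e13 deliver 0→3: ·

empty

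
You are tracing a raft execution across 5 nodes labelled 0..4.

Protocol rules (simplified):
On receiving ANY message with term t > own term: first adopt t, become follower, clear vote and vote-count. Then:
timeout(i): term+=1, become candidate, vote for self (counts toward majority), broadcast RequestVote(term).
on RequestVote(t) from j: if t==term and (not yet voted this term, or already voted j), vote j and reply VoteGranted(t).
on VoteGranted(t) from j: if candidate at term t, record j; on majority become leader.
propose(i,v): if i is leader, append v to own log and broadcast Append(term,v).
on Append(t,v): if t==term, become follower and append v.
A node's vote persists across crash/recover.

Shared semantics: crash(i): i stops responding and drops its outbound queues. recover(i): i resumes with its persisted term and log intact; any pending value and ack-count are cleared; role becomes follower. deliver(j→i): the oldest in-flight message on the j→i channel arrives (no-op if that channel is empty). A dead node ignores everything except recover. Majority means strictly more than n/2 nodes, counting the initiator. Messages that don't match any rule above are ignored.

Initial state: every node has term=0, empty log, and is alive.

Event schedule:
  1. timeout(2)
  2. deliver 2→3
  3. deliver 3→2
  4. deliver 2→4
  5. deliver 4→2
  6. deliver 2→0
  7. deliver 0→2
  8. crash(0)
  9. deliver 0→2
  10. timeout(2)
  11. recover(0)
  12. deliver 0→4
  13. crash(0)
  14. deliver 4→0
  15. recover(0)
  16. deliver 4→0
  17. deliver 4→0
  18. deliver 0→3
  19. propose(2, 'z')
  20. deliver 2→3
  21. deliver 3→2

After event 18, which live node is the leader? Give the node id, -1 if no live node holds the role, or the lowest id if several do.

-1

[1] timeout(2) → N2(cand t1 [-])
[2] deliver 2→3 → N3(foll t1 [-])
[3] deliver 3→2 → ∅
[4] deliver 2→4 → N4(foll t1 [-])
[5] deliver 4→2 → N2(lead t1 [-])
[6] deliver 2→0 → N0(foll t1 [-])
[7] deliver 0→2 → ∅
[8] crash(0) → N0(✗foll t1 [-])
[9] deliver 0→2 → ∅
[10] timeout(2) → N2(cand t2 [-])
[11] recover(0) → N0(foll t1 [-])
[12] deliver 0→4 → ∅
[13] crash(0) → N0(✗foll t1 [-])
[14] deliver 4→0 → ∅
[15] recover(0) → N0(foll t1 [-])
[16] deliver 4→0 → ∅
[17] deliver 4→0 → ∅
[18] deliver 0→3 → ∅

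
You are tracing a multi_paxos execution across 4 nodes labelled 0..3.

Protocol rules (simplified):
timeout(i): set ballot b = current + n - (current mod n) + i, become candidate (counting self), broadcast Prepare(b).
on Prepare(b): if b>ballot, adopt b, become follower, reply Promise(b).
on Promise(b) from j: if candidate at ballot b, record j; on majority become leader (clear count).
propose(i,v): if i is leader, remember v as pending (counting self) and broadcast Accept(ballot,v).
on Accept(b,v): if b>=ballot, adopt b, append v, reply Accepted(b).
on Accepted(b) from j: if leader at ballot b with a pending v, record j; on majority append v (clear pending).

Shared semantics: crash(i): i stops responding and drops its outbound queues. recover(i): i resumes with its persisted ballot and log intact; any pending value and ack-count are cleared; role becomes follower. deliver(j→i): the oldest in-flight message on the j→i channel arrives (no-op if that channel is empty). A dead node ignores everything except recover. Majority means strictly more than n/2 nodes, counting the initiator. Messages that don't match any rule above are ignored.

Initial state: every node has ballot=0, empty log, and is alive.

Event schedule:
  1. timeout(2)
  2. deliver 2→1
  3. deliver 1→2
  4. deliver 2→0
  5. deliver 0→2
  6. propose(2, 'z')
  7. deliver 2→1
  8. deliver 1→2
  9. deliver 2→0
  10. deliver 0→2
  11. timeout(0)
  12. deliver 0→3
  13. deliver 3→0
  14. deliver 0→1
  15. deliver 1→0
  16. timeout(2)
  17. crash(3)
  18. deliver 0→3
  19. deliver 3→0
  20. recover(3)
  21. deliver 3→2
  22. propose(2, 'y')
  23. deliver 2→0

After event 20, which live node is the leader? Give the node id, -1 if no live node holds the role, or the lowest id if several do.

step 1 timeout(2): 2={cand,b=6,log=-}
step 2 deliver 2→1: 1={foll,b=6,log=-}
step 3 deliver 1→2: —
step 4 deliver 2→0: 0={foll,b=6,log=-}
step 5 deliver 0→2: 2={lead,b=6,log=-}
step 6 propose(2,'z'): —
step 7 deliver 2→1: 1={foll,b=6,log=z}
step 8 deliver 1→2: —
step 9 deliver 2→0: 0={foll,b=6,log=z}
step 10 deliver 0→2: 2={lead,b=6,log=z}
step 11 timeout(0): 0={cand,b=8,log=z}
step 12 deliver 0→3: 3={foll,b=8,log=-}
step 13 deliver 3→0: —
step 14 deliver 0→1: 1={foll,b=8,log=z}
step 15 deliver 1→0: 0={lead,b=8,log=z}
step 16 timeout(2): 2={cand,b=10,log=z}
step 17 crash(3): 3={✗foll,b=8,log=-}
step 18 deliver 0→3: —
step 19 deliver 3→0: —
step 20 recover(3): 3={foll,b=8,log=-}

0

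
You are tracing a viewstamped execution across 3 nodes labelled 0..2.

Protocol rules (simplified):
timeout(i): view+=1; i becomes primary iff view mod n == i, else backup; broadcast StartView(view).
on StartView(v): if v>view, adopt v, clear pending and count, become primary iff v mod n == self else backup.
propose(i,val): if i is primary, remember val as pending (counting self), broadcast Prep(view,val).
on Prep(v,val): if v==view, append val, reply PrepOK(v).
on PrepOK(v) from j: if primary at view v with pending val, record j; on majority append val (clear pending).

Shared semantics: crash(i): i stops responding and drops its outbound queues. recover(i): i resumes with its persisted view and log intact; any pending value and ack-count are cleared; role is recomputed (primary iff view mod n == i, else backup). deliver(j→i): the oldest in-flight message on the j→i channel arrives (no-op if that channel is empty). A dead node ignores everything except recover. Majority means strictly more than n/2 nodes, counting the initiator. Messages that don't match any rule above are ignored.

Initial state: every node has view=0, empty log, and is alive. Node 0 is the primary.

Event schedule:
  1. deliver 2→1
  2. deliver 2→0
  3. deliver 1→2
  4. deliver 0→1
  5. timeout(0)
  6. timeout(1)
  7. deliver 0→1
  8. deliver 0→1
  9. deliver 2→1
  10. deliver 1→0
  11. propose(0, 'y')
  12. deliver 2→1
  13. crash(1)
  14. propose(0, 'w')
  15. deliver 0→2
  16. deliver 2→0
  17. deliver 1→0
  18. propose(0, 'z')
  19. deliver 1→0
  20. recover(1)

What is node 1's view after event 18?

1

[1] deliver 2→1 → ∅
[2] deliver 2→0 → ∅
[3] deliver 1→2 → ∅
[4] deliver 0→1 → ∅
[5] timeout(0) → N0(back v1 [-])
[6] timeout(1) → N1(prim v1 [-])
[7] deliver 0→1 → ∅
[8] deliver 0→1 → ∅
[9] deliver 2→1 → ∅
[10] deliver 1→0 → ∅
[11] propose(0,'y') → ∅
[12] deliver 2→1 → ∅
[13] crash(1) → N1(✗prim v1 [-])
[14] propose(0,'w') → ∅
[15] deliver 0→2 → N2(back v1 [-])
[16] deliver 2→0 → ∅
[17] deliver 1→0 → ∅
[18] propose(0,'z') → ∅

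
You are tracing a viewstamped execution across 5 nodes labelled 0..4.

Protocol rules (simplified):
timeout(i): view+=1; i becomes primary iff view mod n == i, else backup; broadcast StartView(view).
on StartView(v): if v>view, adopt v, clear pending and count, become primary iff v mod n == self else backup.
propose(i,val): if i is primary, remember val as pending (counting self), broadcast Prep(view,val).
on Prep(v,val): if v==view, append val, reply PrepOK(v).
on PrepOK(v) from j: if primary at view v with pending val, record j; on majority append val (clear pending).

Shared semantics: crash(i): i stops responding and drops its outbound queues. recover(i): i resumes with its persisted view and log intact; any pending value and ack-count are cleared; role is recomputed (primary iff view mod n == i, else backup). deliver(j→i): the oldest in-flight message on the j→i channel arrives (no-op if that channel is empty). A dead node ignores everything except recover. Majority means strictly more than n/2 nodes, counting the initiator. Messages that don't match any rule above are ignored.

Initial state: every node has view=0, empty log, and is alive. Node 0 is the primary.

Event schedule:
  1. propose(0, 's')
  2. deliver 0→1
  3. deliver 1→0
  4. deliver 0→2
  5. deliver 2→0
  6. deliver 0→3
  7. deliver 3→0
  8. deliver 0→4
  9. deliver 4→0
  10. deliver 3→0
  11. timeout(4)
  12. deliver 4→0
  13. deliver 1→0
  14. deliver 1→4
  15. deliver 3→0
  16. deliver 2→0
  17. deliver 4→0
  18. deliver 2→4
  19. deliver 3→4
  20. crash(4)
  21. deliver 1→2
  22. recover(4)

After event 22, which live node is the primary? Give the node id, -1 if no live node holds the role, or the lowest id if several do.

-1

after 1 — propose(0,'s'): ·
after 2 — deliver 0→1: n1:back/v0/[s]
after 3 — deliver 1→0: ·
after 4 — deliver 0→2: n2:back/v0/[s]
after 5 — deliver 2→0: n0:prim/v0/[s]
after 6 — deliver 0→3: n3:back/v0/[s]
after 7 — deliver 3→0: ·
after 8 — deliver 0→4: n4:back/v0/[s]
after 9 — deliver 4→0: ·
after 10 — deliver 3→0: ·
after 11 — timeout(4): n4:back/v1/[s]
after 12 — deliver 4→0: n0:back/v1/[s]
after 13 — deliver 1→0: ·
after 14 — deliver 1→4: ·
after 15 — deliver 3→0: ·
after 16 — deliver 2→0: ·
after 17 — deliver 4→0: ·
after 18 — deliver 2→4: ·
after 19 — deliver 3→4: ·
after 20 — crash(4): n4:✗back/v1/[s]
after 21 — deliver 1→2: ·
after 22 — recover(4): n4:back/v1/[s]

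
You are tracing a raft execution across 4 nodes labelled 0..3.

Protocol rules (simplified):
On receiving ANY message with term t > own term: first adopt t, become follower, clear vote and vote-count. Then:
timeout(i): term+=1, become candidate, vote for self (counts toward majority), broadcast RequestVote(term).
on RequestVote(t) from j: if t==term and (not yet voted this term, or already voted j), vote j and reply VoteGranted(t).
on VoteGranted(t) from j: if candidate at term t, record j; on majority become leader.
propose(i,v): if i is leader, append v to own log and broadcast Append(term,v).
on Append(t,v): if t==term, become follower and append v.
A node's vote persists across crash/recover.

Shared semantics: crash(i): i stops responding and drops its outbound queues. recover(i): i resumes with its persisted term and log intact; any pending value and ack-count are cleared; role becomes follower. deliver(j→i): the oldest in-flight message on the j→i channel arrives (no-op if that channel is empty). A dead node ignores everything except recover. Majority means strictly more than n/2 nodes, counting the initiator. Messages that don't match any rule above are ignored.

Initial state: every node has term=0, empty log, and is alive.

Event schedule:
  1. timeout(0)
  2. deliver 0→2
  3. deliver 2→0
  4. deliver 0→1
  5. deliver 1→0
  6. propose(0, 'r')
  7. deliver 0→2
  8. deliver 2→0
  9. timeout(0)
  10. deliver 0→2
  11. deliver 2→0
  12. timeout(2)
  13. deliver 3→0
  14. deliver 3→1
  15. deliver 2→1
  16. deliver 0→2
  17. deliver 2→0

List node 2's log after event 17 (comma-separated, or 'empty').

r

step 1 timeout(0): 0={cand,t=1,log=-}
step 2 deliver 0→2: 2={foll,t=1,log=-}
step 3 deliver 2→0: —
step 4 deliver 0→1: 1={foll,t=1,log=-}
step 5 deliver 1→0: 0={lead,t=1,log=-}
step 6 propose(0,'r'): 0={lead,t=1,log=r}
step 7 deliver 0→2: 2={foll,t=1,log=r}
step 8 deliver 2→0: —
step 9 timeout(0): 0={cand,t=2,log=r}
step 10 deliver 0→2: 2={foll,t=2,log=r}
step 11 deliver 2→0: —
step 12 timeout(2): 2={cand,t=3,log=r}
step 13 deliver 3→0: —
step 14 deliver 3→1: —
step 15 deliver 2→1: 1={foll,t=3,log=-}
step 16 deliver 0→2: —
step 17 deliver 2→0: 0={foll,t=3,log=r}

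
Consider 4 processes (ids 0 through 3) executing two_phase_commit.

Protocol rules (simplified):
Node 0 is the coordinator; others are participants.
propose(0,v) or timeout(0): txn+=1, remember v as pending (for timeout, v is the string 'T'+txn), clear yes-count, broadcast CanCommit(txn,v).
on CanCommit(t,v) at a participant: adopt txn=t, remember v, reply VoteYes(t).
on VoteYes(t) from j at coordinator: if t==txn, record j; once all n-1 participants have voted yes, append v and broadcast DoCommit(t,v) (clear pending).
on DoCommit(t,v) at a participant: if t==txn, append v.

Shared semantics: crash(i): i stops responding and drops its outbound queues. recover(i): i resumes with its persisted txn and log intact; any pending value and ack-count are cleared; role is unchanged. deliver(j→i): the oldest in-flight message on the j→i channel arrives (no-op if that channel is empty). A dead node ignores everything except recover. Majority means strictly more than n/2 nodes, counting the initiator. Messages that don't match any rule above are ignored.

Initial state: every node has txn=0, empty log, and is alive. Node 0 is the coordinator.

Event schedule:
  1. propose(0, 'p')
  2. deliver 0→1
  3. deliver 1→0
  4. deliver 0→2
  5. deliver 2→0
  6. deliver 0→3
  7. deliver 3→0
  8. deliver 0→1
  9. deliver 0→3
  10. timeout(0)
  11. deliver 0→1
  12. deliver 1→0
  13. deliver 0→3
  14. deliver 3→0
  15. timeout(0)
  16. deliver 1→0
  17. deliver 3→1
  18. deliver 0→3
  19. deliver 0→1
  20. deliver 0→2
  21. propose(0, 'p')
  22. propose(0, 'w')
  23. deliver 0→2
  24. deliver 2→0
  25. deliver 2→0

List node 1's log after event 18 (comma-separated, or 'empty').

step 1 propose(0,'p'): 0={coor,t=1,log=-}
step 2 deliver 0→1: 1={part,t=1,log=-}
step 3 deliver 1→0: —
step 4 deliver 0→2: 2={part,t=1,log=-}
step 5 deliver 2→0: —
step 6 deliver 0→3: 3={part,t=1,log=-}
step 7 deliver 3→0: 0={coor,t=1,log=p}
step 8 deliver 0→1: 1={part,t=1,log=p}
step 9 deliver 0→3: 3={part,t=1,log=p}
step 10 timeout(0): 0={coor,t=2,log=p}
step 11 deliver 0→1: 1={part,t=2,log=p}
step 12 deliver 1→0: —
step 13 deliver 0→3: 3={part,t=2,log=p}
step 14 deliver 3→0: —
step 15 timeout(0): 0={coor,t=3,log=p}
step 16 deliver 1→0: —
step 17 deliver 3→1: —
step 18 deliver 0→3: 3={part,t=3,log=p}

p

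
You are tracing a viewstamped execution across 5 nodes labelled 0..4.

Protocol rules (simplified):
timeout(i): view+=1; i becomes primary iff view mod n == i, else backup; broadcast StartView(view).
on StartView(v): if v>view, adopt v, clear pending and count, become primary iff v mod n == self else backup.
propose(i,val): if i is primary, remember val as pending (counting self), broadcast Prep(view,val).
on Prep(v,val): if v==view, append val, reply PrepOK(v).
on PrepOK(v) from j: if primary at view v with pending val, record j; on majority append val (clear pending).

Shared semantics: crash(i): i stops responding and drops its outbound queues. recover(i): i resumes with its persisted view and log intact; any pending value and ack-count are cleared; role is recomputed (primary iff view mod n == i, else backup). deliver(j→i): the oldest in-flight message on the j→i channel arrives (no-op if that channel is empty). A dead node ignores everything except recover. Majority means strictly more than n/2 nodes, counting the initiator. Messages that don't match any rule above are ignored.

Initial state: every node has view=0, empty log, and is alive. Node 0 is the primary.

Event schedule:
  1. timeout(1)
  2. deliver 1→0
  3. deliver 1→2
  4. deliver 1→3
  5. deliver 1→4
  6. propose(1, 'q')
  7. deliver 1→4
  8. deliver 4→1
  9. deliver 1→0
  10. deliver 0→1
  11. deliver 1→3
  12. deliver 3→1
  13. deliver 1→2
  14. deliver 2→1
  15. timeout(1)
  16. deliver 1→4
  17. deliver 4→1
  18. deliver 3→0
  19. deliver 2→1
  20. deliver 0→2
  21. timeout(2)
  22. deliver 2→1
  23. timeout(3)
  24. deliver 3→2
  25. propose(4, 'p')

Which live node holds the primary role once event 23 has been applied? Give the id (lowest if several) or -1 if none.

step 1 timeout(1): 1={prim,v=1,log=-}
step 2 deliver 1→0: 0={back,v=1,log=-}
step 3 deliver 1→2: 2={back,v=1,log=-}
step 4 deliver 1→3: 3={back,v=1,log=-}
step 5 deliver 1→4: 4={back,v=1,log=-}
step 6 propose(1,'q'): —
step 7 deliver 1→4: 4={back,v=1,log=q}
step 8 deliver 4→1: —
step 9 deliver 1→0: 0={back,v=1,log=q}
step 10 deliver 0→1: 1={prim,v=1,log=q}
step 11 deliver 1→3: 3={back,v=1,log=q}
step 12 deliver 3→1: —
step 13 deliver 1→2: 2={back,v=1,log=q}
step 14 deliver 2→1: —
step 15 timeout(1): 1={back,v=2,log=q}
step 16 deliver 1→4: 4={back,v=2,log=q}
step 17 deliver 4→1: —
step 18 deliver 3→0: —
step 19 deliver 2→1: —
step 20 deliver 0→2: —
step 21 timeout(2): 2={prim,v=2,log=q}
step 22 deliver 2→1: —
step 23 timeout(3): 3={back,v=2,log=q}

2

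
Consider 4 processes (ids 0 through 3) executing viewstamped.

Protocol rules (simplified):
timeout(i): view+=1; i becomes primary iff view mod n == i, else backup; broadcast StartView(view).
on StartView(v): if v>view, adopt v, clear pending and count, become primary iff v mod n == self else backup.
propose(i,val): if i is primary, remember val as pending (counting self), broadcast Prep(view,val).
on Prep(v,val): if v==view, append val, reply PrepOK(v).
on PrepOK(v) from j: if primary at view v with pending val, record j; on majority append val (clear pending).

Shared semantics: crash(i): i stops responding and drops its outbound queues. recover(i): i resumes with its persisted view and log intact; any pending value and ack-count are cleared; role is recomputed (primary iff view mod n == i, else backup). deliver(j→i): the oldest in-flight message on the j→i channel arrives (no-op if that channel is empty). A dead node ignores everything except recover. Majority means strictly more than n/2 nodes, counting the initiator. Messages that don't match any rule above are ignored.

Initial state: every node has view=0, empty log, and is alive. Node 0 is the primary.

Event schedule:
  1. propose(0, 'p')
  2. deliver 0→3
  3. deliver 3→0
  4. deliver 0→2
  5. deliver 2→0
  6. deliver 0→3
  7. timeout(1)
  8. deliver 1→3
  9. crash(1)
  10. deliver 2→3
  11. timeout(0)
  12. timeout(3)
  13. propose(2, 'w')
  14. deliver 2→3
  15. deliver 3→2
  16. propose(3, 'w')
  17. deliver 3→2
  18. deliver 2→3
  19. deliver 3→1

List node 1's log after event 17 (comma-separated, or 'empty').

e1 propose(0,'p'): ·
e2 deliver 0→3: 3[back,v=0,p]
e3 deliver 3→0: ·
e4 deliver 0→2: 2[back,v=0,p]
e5 deliver 2→0: 0[prim,v=0,p]
e6 deliver 0→3: ·
e7 timeout(1): 1[prim,v=1,-]
e8 deliver 1→3: 3[back,v=1,p]
e9 crash(1): 1[✗prim,v=1,-]
e10 deliver 2→3: ·
e11 timeout(0): 0[back,v=1,p]
e12 timeout(3): 3[back,v=2,p]
e13 propose(2,'w'): ·
e14 deliver 2→3: ·
e15 deliver 3→2: 2[prim,v=2,p]
e16 propose(3,'w'): ·
e17 deliver 3→2: ·

empty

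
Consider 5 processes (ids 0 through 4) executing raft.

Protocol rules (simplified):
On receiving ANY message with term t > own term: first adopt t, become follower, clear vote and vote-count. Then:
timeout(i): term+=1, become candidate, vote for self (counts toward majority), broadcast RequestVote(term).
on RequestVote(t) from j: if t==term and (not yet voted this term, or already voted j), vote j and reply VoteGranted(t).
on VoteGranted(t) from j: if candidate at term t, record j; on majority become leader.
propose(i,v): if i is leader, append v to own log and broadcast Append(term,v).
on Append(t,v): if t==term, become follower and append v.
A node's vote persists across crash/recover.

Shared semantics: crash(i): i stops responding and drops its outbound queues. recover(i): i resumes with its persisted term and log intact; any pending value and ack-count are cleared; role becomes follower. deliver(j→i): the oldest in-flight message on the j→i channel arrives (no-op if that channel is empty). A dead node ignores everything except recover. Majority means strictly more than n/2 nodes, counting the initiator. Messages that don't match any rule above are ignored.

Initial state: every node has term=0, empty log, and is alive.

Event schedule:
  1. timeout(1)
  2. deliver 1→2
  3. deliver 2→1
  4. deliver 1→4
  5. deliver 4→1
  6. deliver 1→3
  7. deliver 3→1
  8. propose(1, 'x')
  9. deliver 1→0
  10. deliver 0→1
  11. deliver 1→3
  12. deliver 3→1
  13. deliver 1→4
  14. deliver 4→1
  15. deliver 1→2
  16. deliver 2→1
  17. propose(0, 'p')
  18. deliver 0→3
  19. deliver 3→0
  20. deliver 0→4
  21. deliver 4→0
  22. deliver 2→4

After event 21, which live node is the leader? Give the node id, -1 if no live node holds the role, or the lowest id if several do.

e1 timeout(1): 1[cand,t=1,-]
e2 deliver 1→2: 2[foll,t=1,-]
e3 deliver 2→1: ·
e4 deliver 1→4: 4[foll,t=1,-]
e5 deliver 4→1: 1[lead,t=1,-]
e6 deliver 1→3: 3[foll,t=1,-]
e7 deliver 3→1: ·
e8 propose(1,'x'): 1[lead,t=1,x]
e9 deliver 1→0: 0[foll,t=1,-]
e10 deliver 0→1: ·
e11 deliver 1→3: 3[foll,t=1,x]
e12 deliver 3→1: ·
e13 deliver 1→4: 4[foll,t=1,x]
e14 deliver 4→1: ·
e15 deliver 1→2: 2[foll,t=1,x]
e16 deliver 2→1: ·
e17 propose(0,'p'): ·
e18 deliver 0→3: ·
e19 deliver 3→0: ·
e20 deliver 0→4: ·
e21 deliver 4→0: ·

1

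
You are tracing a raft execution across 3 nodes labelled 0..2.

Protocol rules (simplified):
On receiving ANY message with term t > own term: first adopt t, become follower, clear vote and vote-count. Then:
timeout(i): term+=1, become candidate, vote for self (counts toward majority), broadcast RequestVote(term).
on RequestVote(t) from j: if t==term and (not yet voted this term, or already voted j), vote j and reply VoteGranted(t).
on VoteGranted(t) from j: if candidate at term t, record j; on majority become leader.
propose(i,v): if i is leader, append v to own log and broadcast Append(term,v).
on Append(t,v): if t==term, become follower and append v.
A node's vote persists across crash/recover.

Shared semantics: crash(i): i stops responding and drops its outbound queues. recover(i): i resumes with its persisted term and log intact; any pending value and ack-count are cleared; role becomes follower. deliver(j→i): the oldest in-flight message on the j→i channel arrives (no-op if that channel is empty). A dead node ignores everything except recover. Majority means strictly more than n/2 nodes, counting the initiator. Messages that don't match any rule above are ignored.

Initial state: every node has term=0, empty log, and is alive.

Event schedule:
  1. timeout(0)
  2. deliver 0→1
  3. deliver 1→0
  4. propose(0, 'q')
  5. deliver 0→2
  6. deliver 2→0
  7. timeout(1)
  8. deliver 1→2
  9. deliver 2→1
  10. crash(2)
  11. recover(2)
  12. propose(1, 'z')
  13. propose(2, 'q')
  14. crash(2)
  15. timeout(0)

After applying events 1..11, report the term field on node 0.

1

step 1 timeout(0): 0={cand,t=1,log=-}
step 2 deliver 0→1: 1={foll,t=1,log=-}
step 3 deliver 1→0: 0={lead,t=1,log=-}
step 4 propose(0,'q'): 0={lead,t=1,log=q}
step 5 deliver 0→2: 2={foll,t=1,log=-}
step 6 deliver 2→0: —
step 7 timeout(1): 1={cand,t=2,log=-}
step 8 deliver 1→2: 2={foll,t=2,log=-}
step 9 deliver 2→1: 1={lead,t=2,log=-}
step 10 crash(2): 2={✗foll,t=2,log=-}
step 11 recover(2): 2={foll,t=2,log=-}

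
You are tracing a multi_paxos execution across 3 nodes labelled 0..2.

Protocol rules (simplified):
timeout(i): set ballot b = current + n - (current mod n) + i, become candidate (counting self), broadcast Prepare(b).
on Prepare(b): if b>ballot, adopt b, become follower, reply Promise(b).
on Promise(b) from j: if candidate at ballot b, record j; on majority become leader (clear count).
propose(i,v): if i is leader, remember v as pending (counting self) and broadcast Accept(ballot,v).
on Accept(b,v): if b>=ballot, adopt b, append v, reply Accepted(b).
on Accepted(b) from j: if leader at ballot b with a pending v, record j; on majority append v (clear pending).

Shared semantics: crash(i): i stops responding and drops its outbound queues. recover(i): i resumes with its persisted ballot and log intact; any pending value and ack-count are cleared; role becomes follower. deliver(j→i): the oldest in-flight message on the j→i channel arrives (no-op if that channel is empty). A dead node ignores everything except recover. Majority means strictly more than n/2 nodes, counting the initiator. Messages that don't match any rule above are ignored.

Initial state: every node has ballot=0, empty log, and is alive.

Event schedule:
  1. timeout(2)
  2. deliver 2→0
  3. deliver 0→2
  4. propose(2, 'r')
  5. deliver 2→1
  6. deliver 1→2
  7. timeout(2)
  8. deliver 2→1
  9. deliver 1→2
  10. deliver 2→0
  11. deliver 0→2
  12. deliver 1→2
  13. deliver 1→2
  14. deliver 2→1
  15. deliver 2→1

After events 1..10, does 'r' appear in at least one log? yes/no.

after 1 — timeout(2): n2:cand/b5/[-]
after 2 — deliver 2→0: n0:foll/b5/[-]
after 3 — deliver 0→2: n2:lead/b5/[-]
after 4 — propose(2,'r'): ·
after 5 — deliver 2→1: n1:foll/b5/[-]
after 6 — deliver 1→2: ·
after 7 — timeout(2): n2:cand/b8/[-]
after 8 — deliver 2→1: n1:foll/b5/[r]
after 9 — deliver 1→2: ·
after 10 — deliver 2→0: n0:foll/b5/[r]

yes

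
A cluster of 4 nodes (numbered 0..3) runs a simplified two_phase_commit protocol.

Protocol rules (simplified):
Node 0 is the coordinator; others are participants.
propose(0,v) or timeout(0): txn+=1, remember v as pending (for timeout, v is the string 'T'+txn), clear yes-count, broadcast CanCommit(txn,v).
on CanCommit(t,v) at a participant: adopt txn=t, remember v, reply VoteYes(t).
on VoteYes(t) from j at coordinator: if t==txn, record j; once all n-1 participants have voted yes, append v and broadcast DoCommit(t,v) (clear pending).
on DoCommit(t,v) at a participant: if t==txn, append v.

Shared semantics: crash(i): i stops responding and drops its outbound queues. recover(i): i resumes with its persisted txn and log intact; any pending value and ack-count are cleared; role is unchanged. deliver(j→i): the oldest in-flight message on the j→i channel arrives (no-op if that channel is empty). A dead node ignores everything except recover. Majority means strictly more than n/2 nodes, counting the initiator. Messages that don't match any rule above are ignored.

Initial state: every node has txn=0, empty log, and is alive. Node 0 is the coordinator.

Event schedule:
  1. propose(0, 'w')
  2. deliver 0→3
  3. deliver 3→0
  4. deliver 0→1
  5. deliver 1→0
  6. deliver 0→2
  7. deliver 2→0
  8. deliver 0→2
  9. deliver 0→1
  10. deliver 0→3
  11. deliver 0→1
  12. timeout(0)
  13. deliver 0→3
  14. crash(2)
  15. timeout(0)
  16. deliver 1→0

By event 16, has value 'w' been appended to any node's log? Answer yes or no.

yes

after 1 — propose(0,'w'): n0:coor/t1/[-]
after 2 — deliver 0→3: n3:part/t1/[-]
after 3 — deliver 3→0: ·
after 4 — deliver 0→1: n1:part/t1/[-]
after 5 — deliver 1→0: ·
after 6 — deliver 0→2: n2:part/t1/[-]
after 7 — deliver 2→0: n0:coor/t1/[w]
after 8 — deliver 0→2: n2:part/t1/[w]
after 9 — deliver 0→1: n1:part/t1/[w]
after 10 — deliver 0→3: n3:part/t1/[w]
after 11 — deliver 0→1: ·
after 12 — timeout(0): n0:coor/t2/[w]
after 13 — deliver 0→3: n3:part/t2/[w]
after 14 — crash(2): n2:✗part/t1/[w]
after 15 — timeout(0): n0:coor/t3/[w]
after 16 — deliver 1→0: ·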